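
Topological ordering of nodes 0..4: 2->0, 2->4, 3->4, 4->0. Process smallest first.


Kahn's algorithm, process smallest node first
Order: [1, 2, 3, 4, 0]


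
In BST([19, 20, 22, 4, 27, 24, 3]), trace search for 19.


BST root = 19
Search for 19: compare at each node
Path: [19]


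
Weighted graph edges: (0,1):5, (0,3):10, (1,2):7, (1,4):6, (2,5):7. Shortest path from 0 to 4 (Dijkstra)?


Dijkstra from 0:
Distances: {0: 0, 1: 5, 2: 12, 3: 10, 4: 11, 5: 19}
Shortest distance to 4 = 11, path = [0, 1, 4]


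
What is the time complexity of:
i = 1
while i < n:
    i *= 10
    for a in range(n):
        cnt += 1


Per nesting level: O(log n) * O(n) = O(n log n)
Complexity: O(n log n)


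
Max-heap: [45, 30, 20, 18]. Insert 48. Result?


Append 48: [45, 30, 20, 18, 48]
Bubble up: swap idx 4(48) with idx 1(30); swap idx 1(48) with idx 0(45)
Result: [48, 45, 20, 18, 30]


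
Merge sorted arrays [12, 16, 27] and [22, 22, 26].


Compare heads, take smaller each step.
Merged: [12, 16, 22, 22, 26, 27]


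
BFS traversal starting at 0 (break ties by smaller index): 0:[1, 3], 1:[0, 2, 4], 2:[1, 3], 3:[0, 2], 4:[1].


BFS queue: start with [0]
Visit order: [0, 1, 3, 2, 4]


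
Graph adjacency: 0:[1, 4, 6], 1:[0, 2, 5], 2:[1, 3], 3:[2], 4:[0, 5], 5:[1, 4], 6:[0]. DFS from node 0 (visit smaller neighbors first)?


DFS stack-based: start with [0]
Visit order: [0, 1, 2, 3, 5, 4, 6]


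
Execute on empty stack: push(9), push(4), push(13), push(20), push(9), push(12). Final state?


push(9) -> [9]
push(4) -> [9, 4]
push(13) -> [9, 4, 13]
push(20) -> [9, 4, 13, 20]
push(9) -> [9, 4, 13, 20, 9]
push(12) -> [9, 4, 13, 20, 9, 12]
Final stack (bottom to top): [9, 4, 13, 20, 9, 12]


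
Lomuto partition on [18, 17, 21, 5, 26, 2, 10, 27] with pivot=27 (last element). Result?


Elements <= 27 go left of pivot.
Result: [18, 17, 21, 5, 26, 2, 10, 27], pivot at index 7


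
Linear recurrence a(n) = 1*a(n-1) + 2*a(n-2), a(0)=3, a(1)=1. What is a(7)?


Build bottom-up:
...a(5)=41, a(6)=87, a(7)=1*87+2*41=169


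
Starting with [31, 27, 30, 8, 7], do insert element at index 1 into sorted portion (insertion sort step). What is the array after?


After one pass: [27, 31, 30, 8, 7]


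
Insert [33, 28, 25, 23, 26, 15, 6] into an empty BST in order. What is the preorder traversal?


Root = 33; build tree by BST insertion.
Preorder traversal: [33, 28, 25, 23, 15, 6, 26]


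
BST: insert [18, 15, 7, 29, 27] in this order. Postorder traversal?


Root = 18; build tree by BST insertion.
Postorder traversal: [7, 15, 27, 29, 18]


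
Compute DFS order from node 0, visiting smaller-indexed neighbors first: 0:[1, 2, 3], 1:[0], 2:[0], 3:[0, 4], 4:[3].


DFS stack-based: start with [0]
Visit order: [0, 1, 2, 3, 4]


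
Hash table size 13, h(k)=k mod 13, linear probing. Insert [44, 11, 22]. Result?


Insertions: 44->slot 5; 11->slot 11; 22->slot 9
Table: [None, None, None, None, None, 44, None, None, None, 22, None, 11, None]


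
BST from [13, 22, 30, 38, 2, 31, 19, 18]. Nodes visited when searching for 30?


BST root = 13
Search for 30: compare at each node
Path: [13, 22, 30]


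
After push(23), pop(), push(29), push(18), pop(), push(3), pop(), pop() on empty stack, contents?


push(23) -> [23]
pop() returns 23 -> []
push(29) -> [29]
push(18) -> [29, 18]
pop() returns 18 -> [29]
push(3) -> [29, 3]
pop() returns 3 -> [29]
pop() returns 29 -> []
Final stack (bottom to top): []


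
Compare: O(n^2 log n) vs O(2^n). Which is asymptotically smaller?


n^2 log n grows slower than exponential
O(n^2 log n) is asymptotically smaller; O(2^n) grows faster


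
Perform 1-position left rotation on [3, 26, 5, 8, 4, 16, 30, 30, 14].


Left rotate by 1: [26, 5, 8, 4, 16, 30, 30, 14, 3]


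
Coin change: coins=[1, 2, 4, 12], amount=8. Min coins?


dp[0]=0; dp[i]=1+min(dp[i-c] for c in coins)
...dp[3]=2, dp[4]=1, dp[5]=2, dp[6]=2, dp[7]=3, dp[8]=2
Minimum coins for 8 = 2


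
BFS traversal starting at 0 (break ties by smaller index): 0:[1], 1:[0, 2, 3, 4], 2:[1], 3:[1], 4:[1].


BFS queue: start with [0]
Visit order: [0, 1, 2, 3, 4]


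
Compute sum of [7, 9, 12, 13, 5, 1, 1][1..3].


Prefix sums: [0, 7, 16, 28, 41, 46, 47, 48]
Sum[1..3] = prefix[4] - prefix[1] = 41 - 7 = 34


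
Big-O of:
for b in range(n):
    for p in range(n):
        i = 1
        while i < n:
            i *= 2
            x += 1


Per nesting level: O(n) * O(n) * O(log n) = O(n^2 log n)
Complexity: O(n^2 log n)


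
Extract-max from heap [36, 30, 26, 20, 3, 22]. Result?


Max = 36
Replace root with last, heapify down
Resulting heap: [30, 22, 26, 20, 3]


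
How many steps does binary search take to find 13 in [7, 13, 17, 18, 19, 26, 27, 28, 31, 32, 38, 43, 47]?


Search for 13:
[0,12] mid=6 arr[6]=27
[0,5] mid=2 arr[2]=17
[0,1] mid=0 arr[0]=7
[1,1] mid=1 arr[1]=13
Total: 4 comparisons


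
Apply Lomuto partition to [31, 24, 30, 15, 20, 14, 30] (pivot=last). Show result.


Elements <= 30 go left of pivot.
Result: [24, 30, 15, 20, 14, 30, 31], pivot at index 5


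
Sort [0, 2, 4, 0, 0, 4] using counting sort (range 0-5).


Count array: [3, 0, 1, 0, 2, 0]
Reconstruct: [0, 0, 0, 2, 4, 4]


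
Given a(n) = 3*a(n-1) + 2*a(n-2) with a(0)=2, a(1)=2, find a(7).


Build bottom-up:
...a(5)=434, a(6)=1546, a(7)=3*1546+2*434=5506


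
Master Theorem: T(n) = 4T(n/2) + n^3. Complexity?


a=4, b=2, c=3. log_2(4)=2 < c=3. Case 3: O(n^c) = O(n^3)
Complexity: O(n^3)


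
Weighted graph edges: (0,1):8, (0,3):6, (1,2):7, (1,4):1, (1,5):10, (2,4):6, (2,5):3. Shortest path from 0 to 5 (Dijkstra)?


Dijkstra from 0:
Distances: {0: 0, 1: 8, 2: 15, 3: 6, 4: 9, 5: 18}
Shortest distance to 5 = 18, path = [0, 1, 5]


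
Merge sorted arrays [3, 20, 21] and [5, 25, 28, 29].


Compare heads, take smaller each step.
Merged: [3, 5, 20, 21, 25, 28, 29]


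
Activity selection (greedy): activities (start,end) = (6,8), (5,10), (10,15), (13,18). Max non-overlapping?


Greedy: pick earliest-ending, then skip overlaps.
Selected (2 activities): [(6, 8), (10, 15)]


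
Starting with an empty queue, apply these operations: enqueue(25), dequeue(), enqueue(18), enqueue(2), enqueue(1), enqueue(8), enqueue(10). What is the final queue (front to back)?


enqueue(25) -> [25]
dequeue() returns 25 -> []
enqueue(18) -> [18]
enqueue(2) -> [18, 2]
enqueue(1) -> [18, 2, 1]
enqueue(8) -> [18, 2, 1, 8]
enqueue(10) -> [18, 2, 1, 8, 10]
Final queue (front to back): [18, 2, 1, 8, 10]


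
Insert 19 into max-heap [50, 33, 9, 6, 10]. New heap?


Append 19: [50, 33, 9, 6, 10, 19]
Bubble up: swap idx 5(19) with idx 2(9)
Result: [50, 33, 19, 6, 10, 9]


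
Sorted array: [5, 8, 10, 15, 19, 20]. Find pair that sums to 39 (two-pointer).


Two pointers: lo=0, hi=5
Found pair: (19, 20) summing to 39


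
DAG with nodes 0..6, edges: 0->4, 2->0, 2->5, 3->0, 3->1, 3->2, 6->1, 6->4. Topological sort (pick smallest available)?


Kahn's algorithm, process smallest node first
Order: [3, 2, 0, 5, 6, 1, 4]


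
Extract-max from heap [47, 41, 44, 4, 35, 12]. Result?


Max = 47
Replace root with last, heapify down
Resulting heap: [44, 41, 12, 4, 35]


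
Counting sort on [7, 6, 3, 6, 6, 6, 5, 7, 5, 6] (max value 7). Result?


Count array: [0, 0, 0, 1, 0, 2, 5, 2]
Reconstruct: [3, 5, 5, 6, 6, 6, 6, 6, 7, 7]


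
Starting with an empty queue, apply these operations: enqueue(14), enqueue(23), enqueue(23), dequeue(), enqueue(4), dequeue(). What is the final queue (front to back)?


enqueue(14) -> [14]
enqueue(23) -> [14, 23]
enqueue(23) -> [14, 23, 23]
dequeue() returns 14 -> [23, 23]
enqueue(4) -> [23, 23, 4]
dequeue() returns 23 -> [23, 4]
Final queue (front to back): [23, 4]


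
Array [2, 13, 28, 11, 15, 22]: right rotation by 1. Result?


Right rotate by 1: [22, 2, 13, 28, 11, 15]


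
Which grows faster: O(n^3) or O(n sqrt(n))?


n^1.5 grows slower than cubic
O(n sqrt(n)) is asymptotically smaller; O(n^3) grows faster


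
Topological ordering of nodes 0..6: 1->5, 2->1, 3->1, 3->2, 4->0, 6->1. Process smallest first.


Kahn's algorithm, process smallest node first
Order: [3, 2, 4, 0, 6, 1, 5]


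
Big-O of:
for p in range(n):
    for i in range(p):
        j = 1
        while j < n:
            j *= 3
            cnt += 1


Per nesting level: O(n) * O(n) [triangular over p] * O(log n) = O(n^2 log n)
Complexity: O(n^2 log n)


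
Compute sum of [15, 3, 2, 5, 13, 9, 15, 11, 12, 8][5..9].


Prefix sums: [0, 15, 18, 20, 25, 38, 47, 62, 73, 85, 93]
Sum[5..9] = prefix[10] - prefix[5] = 93 - 38 = 55


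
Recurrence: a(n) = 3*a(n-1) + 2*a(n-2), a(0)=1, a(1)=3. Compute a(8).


Build bottom-up:
...a(6)=1763, a(7)=6279, a(8)=3*6279+2*1763=22363


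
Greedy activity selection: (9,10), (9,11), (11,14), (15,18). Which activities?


Greedy: pick earliest-ending, then skip overlaps.
Selected (3 activities): [(9, 10), (11, 14), (15, 18)]


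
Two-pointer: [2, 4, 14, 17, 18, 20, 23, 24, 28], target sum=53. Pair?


Two pointers: lo=0, hi=8
No pair sums to 53


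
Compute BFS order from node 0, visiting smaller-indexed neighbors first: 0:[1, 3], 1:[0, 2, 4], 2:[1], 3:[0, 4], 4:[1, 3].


BFS queue: start with [0]
Visit order: [0, 1, 3, 2, 4]


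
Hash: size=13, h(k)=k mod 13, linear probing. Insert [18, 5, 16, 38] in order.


Insertions: 18->slot 5; 5->slot 6; 16->slot 3; 38->slot 12
Table: [None, None, None, 16, None, 18, 5, None, None, None, None, None, 38]


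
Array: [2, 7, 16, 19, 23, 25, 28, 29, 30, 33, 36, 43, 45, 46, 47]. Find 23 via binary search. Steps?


Search for 23:
[0,14] mid=7 arr[7]=29
[0,6] mid=3 arr[3]=19
[4,6] mid=5 arr[5]=25
[4,4] mid=4 arr[4]=23
Total: 4 comparisons


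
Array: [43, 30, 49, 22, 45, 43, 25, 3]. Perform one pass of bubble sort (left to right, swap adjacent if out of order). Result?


After one pass: [30, 43, 22, 45, 43, 25, 3, 49]


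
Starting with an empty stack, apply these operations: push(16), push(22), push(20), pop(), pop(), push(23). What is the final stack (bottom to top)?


push(16) -> [16]
push(22) -> [16, 22]
push(20) -> [16, 22, 20]
pop() returns 20 -> [16, 22]
pop() returns 22 -> [16]
push(23) -> [16, 23]
Final stack (bottom to top): [16, 23]


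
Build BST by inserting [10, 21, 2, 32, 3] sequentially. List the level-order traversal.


Root = 10; build tree by BST insertion.
Level-Order traversal: [10, 2, 21, 3, 32]


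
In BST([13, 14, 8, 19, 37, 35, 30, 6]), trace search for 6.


BST root = 13
Search for 6: compare at each node
Path: [13, 8, 6]


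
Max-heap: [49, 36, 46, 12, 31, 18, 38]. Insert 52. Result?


Append 52: [49, 36, 46, 12, 31, 18, 38, 52]
Bubble up: swap idx 7(52) with idx 3(12); swap idx 3(52) with idx 1(36); swap idx 1(52) with idx 0(49)
Result: [52, 49, 46, 36, 31, 18, 38, 12]


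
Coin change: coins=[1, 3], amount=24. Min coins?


dp[0]=0; dp[i]=1+min(dp[i-c] for c in coins)
...dp[19]=7, dp[20]=8, dp[21]=7, dp[22]=8, dp[23]=9, dp[24]=8
Minimum coins for 24 = 8


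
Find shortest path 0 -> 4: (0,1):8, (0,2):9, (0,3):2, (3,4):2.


Dijkstra from 0:
Distances: {0: 0, 1: 8, 2: 9, 3: 2, 4: 4}
Shortest distance to 4 = 4, path = [0, 3, 4]


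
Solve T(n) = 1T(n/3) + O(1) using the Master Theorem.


a=1, b=3, c=0. log_3(1)=0 = c=0. Case 2: O(n^c log n) = O(log n)
Complexity: O(log n)


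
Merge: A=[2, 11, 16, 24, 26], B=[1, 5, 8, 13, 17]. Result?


Compare heads, take smaller each step.
Merged: [1, 2, 5, 8, 11, 13, 16, 17, 24, 26]


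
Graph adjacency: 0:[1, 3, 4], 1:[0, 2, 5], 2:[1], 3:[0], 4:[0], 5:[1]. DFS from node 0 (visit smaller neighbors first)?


DFS stack-based: start with [0]
Visit order: [0, 1, 2, 5, 3, 4]


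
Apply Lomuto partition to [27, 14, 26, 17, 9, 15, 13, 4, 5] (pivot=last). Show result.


Elements <= 5 go left of pivot.
Result: [4, 5, 26, 17, 9, 15, 13, 27, 14], pivot at index 1


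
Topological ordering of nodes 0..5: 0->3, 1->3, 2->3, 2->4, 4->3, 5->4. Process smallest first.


Kahn's algorithm, process smallest node first
Order: [0, 1, 2, 5, 4, 3]


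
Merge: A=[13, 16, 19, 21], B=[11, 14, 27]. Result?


Compare heads, take smaller each step.
Merged: [11, 13, 14, 16, 19, 21, 27]


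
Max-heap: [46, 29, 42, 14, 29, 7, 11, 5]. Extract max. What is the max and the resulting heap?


Max = 46
Replace root with last, heapify down
Resulting heap: [42, 29, 11, 14, 29, 7, 5]


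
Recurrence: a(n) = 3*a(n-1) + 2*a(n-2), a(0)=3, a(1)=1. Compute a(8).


Build bottom-up:
...a(6)=1329, a(7)=4733, a(8)=3*4733+2*1329=16857


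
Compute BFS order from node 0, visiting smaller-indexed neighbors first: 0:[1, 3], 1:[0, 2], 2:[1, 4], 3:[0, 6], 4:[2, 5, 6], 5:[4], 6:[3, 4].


BFS queue: start with [0]
Visit order: [0, 1, 3, 2, 6, 4, 5]


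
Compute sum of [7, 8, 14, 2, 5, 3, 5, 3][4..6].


Prefix sums: [0, 7, 15, 29, 31, 36, 39, 44, 47]
Sum[4..6] = prefix[7] - prefix[4] = 44 - 31 = 13


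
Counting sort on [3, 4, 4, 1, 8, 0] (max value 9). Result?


Count array: [1, 1, 0, 1, 2, 0, 0, 0, 1, 0]
Reconstruct: [0, 1, 3, 4, 4, 8]


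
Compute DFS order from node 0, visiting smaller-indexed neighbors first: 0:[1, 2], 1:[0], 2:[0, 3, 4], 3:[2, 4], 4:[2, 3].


DFS stack-based: start with [0]
Visit order: [0, 1, 2, 3, 4]


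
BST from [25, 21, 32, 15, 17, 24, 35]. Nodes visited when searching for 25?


BST root = 25
Search for 25: compare at each node
Path: [25]


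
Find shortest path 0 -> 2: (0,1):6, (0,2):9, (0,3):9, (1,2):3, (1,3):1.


Dijkstra from 0:
Distances: {0: 0, 1: 6, 2: 9, 3: 7}
Shortest distance to 2 = 9, path = [0, 2]


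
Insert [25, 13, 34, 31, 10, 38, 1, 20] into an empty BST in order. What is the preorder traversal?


Root = 25; build tree by BST insertion.
Preorder traversal: [25, 13, 10, 1, 20, 34, 31, 38]


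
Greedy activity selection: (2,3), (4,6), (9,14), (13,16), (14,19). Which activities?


Greedy: pick earliest-ending, then skip overlaps.
Selected (4 activities): [(2, 3), (4, 6), (9, 14), (14, 19)]


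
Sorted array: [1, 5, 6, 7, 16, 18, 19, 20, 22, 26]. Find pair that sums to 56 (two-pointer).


Two pointers: lo=0, hi=9
No pair sums to 56


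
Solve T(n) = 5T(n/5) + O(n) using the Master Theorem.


a=5, b=5, c=1. log_5(5)=1 = c=1. Case 2: O(n^c log n) = O(n log n)
Complexity: O(n log n)


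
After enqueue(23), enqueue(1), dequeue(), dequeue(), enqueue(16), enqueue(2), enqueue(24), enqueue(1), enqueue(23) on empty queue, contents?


enqueue(23) -> [23]
enqueue(1) -> [23, 1]
dequeue() returns 23 -> [1]
dequeue() returns 1 -> []
enqueue(16) -> [16]
enqueue(2) -> [16, 2]
enqueue(24) -> [16, 2, 24]
enqueue(1) -> [16, 2, 24, 1]
enqueue(23) -> [16, 2, 24, 1, 23]
Final queue (front to back): [16, 2, 24, 1, 23]


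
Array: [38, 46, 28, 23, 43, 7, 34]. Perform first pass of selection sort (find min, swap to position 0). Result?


After one pass: [7, 46, 28, 23, 43, 38, 34]


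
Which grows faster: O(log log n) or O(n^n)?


double-logarithmic grows slower than n^n
O(log log n) is asymptotically smaller; O(n^n) grows faster


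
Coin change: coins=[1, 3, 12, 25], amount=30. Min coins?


dp[0]=0; dp[i]=1+min(dp[i-c] for c in coins)
...dp[25]=1, dp[26]=2, dp[27]=3, dp[28]=2, dp[29]=3, dp[30]=4
Minimum coins for 30 = 4


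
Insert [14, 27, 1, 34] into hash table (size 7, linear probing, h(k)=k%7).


Insertions: 14->slot 0; 27->slot 6; 1->slot 1; 34->slot 2
Table: [14, 1, 34, None, None, None, 27]


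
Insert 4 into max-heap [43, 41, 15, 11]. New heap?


Append 4: [43, 41, 15, 11, 4]
Bubble up: no swaps needed
Result: [43, 41, 15, 11, 4]


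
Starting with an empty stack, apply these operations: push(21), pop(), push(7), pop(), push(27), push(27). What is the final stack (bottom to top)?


push(21) -> [21]
pop() returns 21 -> []
push(7) -> [7]
pop() returns 7 -> []
push(27) -> [27]
push(27) -> [27, 27]
Final stack (bottom to top): [27, 27]


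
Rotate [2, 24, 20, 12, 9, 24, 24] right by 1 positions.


Right rotate by 1: [24, 2, 24, 20, 12, 9, 24]


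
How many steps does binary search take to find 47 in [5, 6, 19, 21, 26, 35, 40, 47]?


Search for 47:
[0,7] mid=3 arr[3]=21
[4,7] mid=5 arr[5]=35
[6,7] mid=6 arr[6]=40
[7,7] mid=7 arr[7]=47
Total: 4 comparisons


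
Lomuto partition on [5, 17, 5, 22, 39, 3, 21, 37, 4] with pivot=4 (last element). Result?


Elements <= 4 go left of pivot.
Result: [3, 4, 5, 22, 39, 5, 21, 37, 17], pivot at index 1


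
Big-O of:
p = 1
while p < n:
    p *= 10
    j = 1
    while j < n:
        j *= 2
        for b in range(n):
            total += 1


Per nesting level: O(log n) * O(log n) * O(n) = O(n (log n)^2)
Complexity: O(n (log n)^2)


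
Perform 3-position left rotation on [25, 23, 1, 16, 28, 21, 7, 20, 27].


Left rotate by 3: [16, 28, 21, 7, 20, 27, 25, 23, 1]


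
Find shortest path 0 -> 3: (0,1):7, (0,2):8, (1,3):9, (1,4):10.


Dijkstra from 0:
Distances: {0: 0, 1: 7, 2: 8, 3: 16, 4: 17}
Shortest distance to 3 = 16, path = [0, 1, 3]


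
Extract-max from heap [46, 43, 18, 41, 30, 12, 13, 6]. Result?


Max = 46
Replace root with last, heapify down
Resulting heap: [43, 41, 18, 6, 30, 12, 13]


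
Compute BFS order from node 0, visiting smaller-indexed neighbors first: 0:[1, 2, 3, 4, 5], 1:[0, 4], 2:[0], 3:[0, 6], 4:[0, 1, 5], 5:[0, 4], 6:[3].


BFS queue: start with [0]
Visit order: [0, 1, 2, 3, 4, 5, 6]


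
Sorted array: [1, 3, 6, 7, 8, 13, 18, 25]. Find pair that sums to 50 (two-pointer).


Two pointers: lo=0, hi=7
No pair sums to 50


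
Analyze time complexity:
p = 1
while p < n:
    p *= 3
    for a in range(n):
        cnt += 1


Per nesting level: O(log n) * O(n) = O(n log n)
Complexity: O(n log n)


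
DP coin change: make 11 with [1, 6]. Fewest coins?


dp[0]=0; dp[i]=1+min(dp[i-c] for c in coins)
...dp[6]=1, dp[7]=2, dp[8]=3, dp[9]=4, dp[10]=5, dp[11]=6
Minimum coins for 11 = 6


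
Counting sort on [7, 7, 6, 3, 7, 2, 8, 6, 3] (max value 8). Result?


Count array: [0, 0, 1, 2, 0, 0, 2, 3, 1]
Reconstruct: [2, 3, 3, 6, 6, 7, 7, 7, 8]


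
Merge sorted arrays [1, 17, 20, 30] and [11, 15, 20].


Compare heads, take smaller each step.
Merged: [1, 11, 15, 17, 20, 20, 30]


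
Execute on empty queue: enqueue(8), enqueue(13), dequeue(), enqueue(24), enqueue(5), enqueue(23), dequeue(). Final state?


enqueue(8) -> [8]
enqueue(13) -> [8, 13]
dequeue() returns 8 -> [13]
enqueue(24) -> [13, 24]
enqueue(5) -> [13, 24, 5]
enqueue(23) -> [13, 24, 5, 23]
dequeue() returns 13 -> [24, 5, 23]
Final queue (front to back): [24, 5, 23]


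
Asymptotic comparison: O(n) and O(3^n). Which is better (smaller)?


linear grows slower than exponential (base 3)
O(n) is asymptotically smaller; O(3^n) grows faster


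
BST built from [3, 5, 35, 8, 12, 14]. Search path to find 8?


BST root = 3
Search for 8: compare at each node
Path: [3, 5, 35, 8]


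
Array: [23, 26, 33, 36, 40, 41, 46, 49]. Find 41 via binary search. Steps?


Search for 41:
[0,7] mid=3 arr[3]=36
[4,7] mid=5 arr[5]=41
Total: 2 comparisons


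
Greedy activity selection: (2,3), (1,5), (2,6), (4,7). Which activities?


Greedy: pick earliest-ending, then skip overlaps.
Selected (2 activities): [(2, 3), (4, 7)]


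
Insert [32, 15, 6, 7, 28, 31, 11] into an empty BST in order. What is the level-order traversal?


Root = 32; build tree by BST insertion.
Level-Order traversal: [32, 15, 6, 28, 7, 31, 11]


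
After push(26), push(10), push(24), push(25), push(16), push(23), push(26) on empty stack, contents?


push(26) -> [26]
push(10) -> [26, 10]
push(24) -> [26, 10, 24]
push(25) -> [26, 10, 24, 25]
push(16) -> [26, 10, 24, 25, 16]
push(23) -> [26, 10, 24, 25, 16, 23]
push(26) -> [26, 10, 24, 25, 16, 23, 26]
Final stack (bottom to top): [26, 10, 24, 25, 16, 23, 26]


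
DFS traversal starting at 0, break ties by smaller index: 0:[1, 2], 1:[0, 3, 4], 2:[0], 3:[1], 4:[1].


DFS stack-based: start with [0]
Visit order: [0, 1, 3, 4, 2]


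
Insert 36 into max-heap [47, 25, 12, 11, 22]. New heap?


Append 36: [47, 25, 12, 11, 22, 36]
Bubble up: swap idx 5(36) with idx 2(12)
Result: [47, 25, 36, 11, 22, 12]


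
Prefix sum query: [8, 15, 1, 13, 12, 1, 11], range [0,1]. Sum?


Prefix sums: [0, 8, 23, 24, 37, 49, 50, 61]
Sum[0..1] = prefix[2] - prefix[0] = 23 - 0 = 23


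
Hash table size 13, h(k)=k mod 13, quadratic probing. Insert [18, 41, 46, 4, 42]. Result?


Insertions: 18->slot 5; 41->slot 2; 46->slot 7; 4->slot 4; 42->slot 3
Table: [None, None, 41, 42, 4, 18, None, 46, None, None, None, None, None]


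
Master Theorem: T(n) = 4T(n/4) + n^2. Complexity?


a=4, b=4, c=2. log_4(4)=1 < c=2. Case 3: O(n^c) = O(n^2)
Complexity: O(n^2)


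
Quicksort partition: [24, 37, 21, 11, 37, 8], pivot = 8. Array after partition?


Elements <= 8 go left of pivot.
Result: [8, 37, 21, 11, 37, 24], pivot at index 0


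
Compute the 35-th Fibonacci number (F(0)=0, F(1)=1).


F(n)=F(n-1)+F(n-2)
...F(33)=3524578, F(34)=5702887, F(35)=9227465


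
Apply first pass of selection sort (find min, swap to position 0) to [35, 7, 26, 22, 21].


After one pass: [7, 35, 26, 22, 21]


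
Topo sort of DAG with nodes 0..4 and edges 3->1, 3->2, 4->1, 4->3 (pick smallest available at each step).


Kahn's algorithm, process smallest node first
Order: [0, 4, 3, 1, 2]


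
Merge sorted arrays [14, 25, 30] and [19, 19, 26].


Compare heads, take smaller each step.
Merged: [14, 19, 19, 25, 26, 30]


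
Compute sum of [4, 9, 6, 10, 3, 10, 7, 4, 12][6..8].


Prefix sums: [0, 4, 13, 19, 29, 32, 42, 49, 53, 65]
Sum[6..8] = prefix[9] - prefix[6] = 65 - 42 = 23


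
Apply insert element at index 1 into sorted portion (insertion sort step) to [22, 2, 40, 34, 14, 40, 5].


After one pass: [2, 22, 40, 34, 14, 40, 5]


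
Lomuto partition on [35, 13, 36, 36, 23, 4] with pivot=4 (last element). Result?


Elements <= 4 go left of pivot.
Result: [4, 13, 36, 36, 23, 35], pivot at index 0


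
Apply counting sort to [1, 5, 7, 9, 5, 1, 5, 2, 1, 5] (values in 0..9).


Count array: [0, 3, 1, 0, 0, 4, 0, 1, 0, 1]
Reconstruct: [1, 1, 1, 2, 5, 5, 5, 5, 7, 9]


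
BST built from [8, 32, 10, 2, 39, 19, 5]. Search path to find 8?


BST root = 8
Search for 8: compare at each node
Path: [8]


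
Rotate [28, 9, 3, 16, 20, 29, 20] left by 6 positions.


Left rotate by 6: [20, 28, 9, 3, 16, 20, 29]


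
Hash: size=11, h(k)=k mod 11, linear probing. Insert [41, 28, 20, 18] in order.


Insertions: 41->slot 8; 28->slot 6; 20->slot 9; 18->slot 7
Table: [None, None, None, None, None, None, 28, 18, 41, 20, None]


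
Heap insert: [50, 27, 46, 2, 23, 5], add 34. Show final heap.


Append 34: [50, 27, 46, 2, 23, 5, 34]
Bubble up: no swaps needed
Result: [50, 27, 46, 2, 23, 5, 34]


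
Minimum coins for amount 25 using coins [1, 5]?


dp[0]=0; dp[i]=1+min(dp[i-c] for c in coins)
...dp[20]=4, dp[21]=5, dp[22]=6, dp[23]=7, dp[24]=8, dp[25]=5
Minimum coins for 25 = 5


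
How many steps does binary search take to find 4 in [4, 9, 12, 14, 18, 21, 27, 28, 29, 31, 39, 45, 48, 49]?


Search for 4:
[0,13] mid=6 arr[6]=27
[0,5] mid=2 arr[2]=12
[0,1] mid=0 arr[0]=4
Total: 3 comparisons


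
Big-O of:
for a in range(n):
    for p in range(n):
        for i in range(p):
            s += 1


Per nesting level: O(n) * O(n) * O(n) [triangular over p] = O(n^3)
Complexity: O(n^3)


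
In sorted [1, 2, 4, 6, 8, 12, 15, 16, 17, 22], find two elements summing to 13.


Two pointers: lo=0, hi=9
Found pair: (1, 12) summing to 13


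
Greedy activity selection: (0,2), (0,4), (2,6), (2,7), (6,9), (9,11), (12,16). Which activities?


Greedy: pick earliest-ending, then skip overlaps.
Selected (5 activities): [(0, 2), (2, 6), (6, 9), (9, 11), (12, 16)]


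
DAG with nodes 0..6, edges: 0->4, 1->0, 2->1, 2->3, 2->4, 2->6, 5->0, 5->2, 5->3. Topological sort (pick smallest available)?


Kahn's algorithm, process smallest node first
Order: [5, 2, 1, 0, 3, 4, 6]


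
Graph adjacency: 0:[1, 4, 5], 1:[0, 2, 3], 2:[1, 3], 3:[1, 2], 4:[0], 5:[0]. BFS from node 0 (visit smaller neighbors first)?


BFS queue: start with [0]
Visit order: [0, 1, 4, 5, 2, 3]


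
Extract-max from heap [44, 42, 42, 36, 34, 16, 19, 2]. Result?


Max = 44
Replace root with last, heapify down
Resulting heap: [42, 36, 42, 2, 34, 16, 19]


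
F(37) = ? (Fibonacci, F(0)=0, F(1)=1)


F(n)=F(n-1)+F(n-2)
...F(35)=9227465, F(36)=14930352, F(37)=24157817


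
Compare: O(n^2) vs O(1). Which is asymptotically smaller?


constant grows slower than quadratic
O(1) is asymptotically smaller; O(n^2) grows faster


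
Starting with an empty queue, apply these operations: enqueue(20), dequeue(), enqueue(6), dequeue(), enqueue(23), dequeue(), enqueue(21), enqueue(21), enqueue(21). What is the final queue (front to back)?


enqueue(20) -> [20]
dequeue() returns 20 -> []
enqueue(6) -> [6]
dequeue() returns 6 -> []
enqueue(23) -> [23]
dequeue() returns 23 -> []
enqueue(21) -> [21]
enqueue(21) -> [21, 21]
enqueue(21) -> [21, 21, 21]
Final queue (front to back): [21, 21, 21]


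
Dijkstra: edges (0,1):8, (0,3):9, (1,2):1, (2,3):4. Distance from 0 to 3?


Dijkstra from 0:
Distances: {0: 0, 1: 8, 2: 9, 3: 9}
Shortest distance to 3 = 9, path = [0, 3]


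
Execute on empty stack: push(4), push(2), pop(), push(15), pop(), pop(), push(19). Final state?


push(4) -> [4]
push(2) -> [4, 2]
pop() returns 2 -> [4]
push(15) -> [4, 15]
pop() returns 15 -> [4]
pop() returns 4 -> []
push(19) -> [19]
Final stack (bottom to top): [19]


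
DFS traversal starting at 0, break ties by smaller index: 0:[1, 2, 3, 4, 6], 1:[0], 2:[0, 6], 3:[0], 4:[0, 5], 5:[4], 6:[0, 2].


DFS stack-based: start with [0]
Visit order: [0, 1, 2, 6, 3, 4, 5]


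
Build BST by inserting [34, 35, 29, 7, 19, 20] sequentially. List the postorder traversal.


Root = 34; build tree by BST insertion.
Postorder traversal: [20, 19, 7, 29, 35, 34]


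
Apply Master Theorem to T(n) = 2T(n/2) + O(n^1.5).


a=2, b=2, c=1.5. log_2(2)=1 < c=1.5. Case 3: O(n^c) = O(n^1.500)
Complexity: O(n^1.500)


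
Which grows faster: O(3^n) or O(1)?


constant grows slower than exponential (base 3)
O(1) is asymptotically smaller; O(3^n) grows faster


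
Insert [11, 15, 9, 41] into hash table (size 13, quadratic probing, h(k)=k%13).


Insertions: 11->slot 11; 15->slot 2; 9->slot 9; 41->slot 3
Table: [None, None, 15, 41, None, None, None, None, None, 9, None, 11, None]


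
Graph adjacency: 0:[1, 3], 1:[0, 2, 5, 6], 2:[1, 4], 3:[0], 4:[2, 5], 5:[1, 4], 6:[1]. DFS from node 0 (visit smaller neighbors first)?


DFS stack-based: start with [0]
Visit order: [0, 1, 2, 4, 5, 6, 3]


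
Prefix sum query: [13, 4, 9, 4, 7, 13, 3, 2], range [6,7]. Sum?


Prefix sums: [0, 13, 17, 26, 30, 37, 50, 53, 55]
Sum[6..7] = prefix[8] - prefix[6] = 55 - 50 = 5


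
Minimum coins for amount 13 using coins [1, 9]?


dp[0]=0; dp[i]=1+min(dp[i-c] for c in coins)
...dp[8]=8, dp[9]=1, dp[10]=2, dp[11]=3, dp[12]=4, dp[13]=5
Minimum coins for 13 = 5


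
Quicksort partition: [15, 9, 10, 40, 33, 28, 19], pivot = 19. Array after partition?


Elements <= 19 go left of pivot.
Result: [15, 9, 10, 19, 33, 28, 40], pivot at index 3


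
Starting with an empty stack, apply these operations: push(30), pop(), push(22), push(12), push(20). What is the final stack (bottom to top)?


push(30) -> [30]
pop() returns 30 -> []
push(22) -> [22]
push(12) -> [22, 12]
push(20) -> [22, 12, 20]
Final stack (bottom to top): [22, 12, 20]


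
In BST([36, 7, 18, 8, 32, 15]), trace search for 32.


BST root = 36
Search for 32: compare at each node
Path: [36, 7, 18, 32]


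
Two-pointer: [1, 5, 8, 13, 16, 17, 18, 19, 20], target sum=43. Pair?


Two pointers: lo=0, hi=8
No pair sums to 43


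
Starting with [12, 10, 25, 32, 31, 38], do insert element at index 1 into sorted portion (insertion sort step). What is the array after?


After one pass: [10, 12, 25, 32, 31, 38]


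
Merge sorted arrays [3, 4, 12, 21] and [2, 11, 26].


Compare heads, take smaller each step.
Merged: [2, 3, 4, 11, 12, 21, 26]


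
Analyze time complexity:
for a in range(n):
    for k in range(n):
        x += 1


Per nesting level: O(n) * O(n) = O(n^2)
Complexity: O(n^2)


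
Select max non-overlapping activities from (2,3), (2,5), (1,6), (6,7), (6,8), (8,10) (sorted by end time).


Greedy: pick earliest-ending, then skip overlaps.
Selected (3 activities): [(2, 3), (6, 7), (8, 10)]


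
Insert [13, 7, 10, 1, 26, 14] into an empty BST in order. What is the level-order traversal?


Root = 13; build tree by BST insertion.
Level-Order traversal: [13, 7, 26, 1, 10, 14]


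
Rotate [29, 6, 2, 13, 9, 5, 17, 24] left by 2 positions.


Left rotate by 2: [2, 13, 9, 5, 17, 24, 29, 6]


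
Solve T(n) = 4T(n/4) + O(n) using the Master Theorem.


a=4, b=4, c=1. log_4(4)=1 = c=1. Case 2: O(n^c log n) = O(n log n)
Complexity: O(n log n)


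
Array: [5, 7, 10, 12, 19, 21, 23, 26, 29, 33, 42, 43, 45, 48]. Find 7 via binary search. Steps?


Search for 7:
[0,13] mid=6 arr[6]=23
[0,5] mid=2 arr[2]=10
[0,1] mid=0 arr[0]=5
[1,1] mid=1 arr[1]=7
Total: 4 comparisons


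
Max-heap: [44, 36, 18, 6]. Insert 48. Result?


Append 48: [44, 36, 18, 6, 48]
Bubble up: swap idx 4(48) with idx 1(36); swap idx 1(48) with idx 0(44)
Result: [48, 44, 18, 6, 36]


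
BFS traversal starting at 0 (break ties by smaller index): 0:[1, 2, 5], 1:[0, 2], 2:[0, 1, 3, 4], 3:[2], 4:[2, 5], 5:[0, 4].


BFS queue: start with [0]
Visit order: [0, 1, 2, 5, 3, 4]


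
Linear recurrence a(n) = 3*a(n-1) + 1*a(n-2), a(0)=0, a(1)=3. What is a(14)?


Build bottom-up:
...a(12)=1401840, a(13)=4629963, a(14)=3*4629963+1*1401840=15291729


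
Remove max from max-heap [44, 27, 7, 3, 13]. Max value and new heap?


Max = 44
Replace root with last, heapify down
Resulting heap: [27, 13, 7, 3]


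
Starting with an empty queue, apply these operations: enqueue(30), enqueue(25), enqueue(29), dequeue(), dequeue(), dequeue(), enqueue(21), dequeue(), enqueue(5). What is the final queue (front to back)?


enqueue(30) -> [30]
enqueue(25) -> [30, 25]
enqueue(29) -> [30, 25, 29]
dequeue() returns 30 -> [25, 29]
dequeue() returns 25 -> [29]
dequeue() returns 29 -> []
enqueue(21) -> [21]
dequeue() returns 21 -> []
enqueue(5) -> [5]
Final queue (front to back): [5]


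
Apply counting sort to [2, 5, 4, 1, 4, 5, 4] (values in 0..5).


Count array: [0, 1, 1, 0, 3, 2]
Reconstruct: [1, 2, 4, 4, 4, 5, 5]


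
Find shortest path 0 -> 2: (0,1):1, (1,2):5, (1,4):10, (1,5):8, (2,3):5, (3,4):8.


Dijkstra from 0:
Distances: {0: 0, 1: 1, 2: 6, 3: 11, 4: 11, 5: 9}
Shortest distance to 2 = 6, path = [0, 1, 2]


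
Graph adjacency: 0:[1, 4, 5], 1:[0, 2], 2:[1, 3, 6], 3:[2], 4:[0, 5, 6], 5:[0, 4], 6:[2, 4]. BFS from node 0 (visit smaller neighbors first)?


BFS queue: start with [0]
Visit order: [0, 1, 4, 5, 2, 6, 3]


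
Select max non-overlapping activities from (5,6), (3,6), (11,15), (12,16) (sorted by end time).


Greedy: pick earliest-ending, then skip overlaps.
Selected (2 activities): [(5, 6), (11, 15)]


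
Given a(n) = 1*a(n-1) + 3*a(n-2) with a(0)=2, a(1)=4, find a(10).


Build bottom-up:
...a(8)=1450, a(9)=3334, a(10)=1*3334+3*1450=7684


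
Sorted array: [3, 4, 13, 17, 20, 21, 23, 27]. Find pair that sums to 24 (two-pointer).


Two pointers: lo=0, hi=7
Found pair: (3, 21) summing to 24


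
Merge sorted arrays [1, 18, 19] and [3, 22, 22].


Compare heads, take smaller each step.
Merged: [1, 3, 18, 19, 22, 22]


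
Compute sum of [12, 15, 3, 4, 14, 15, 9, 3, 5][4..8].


Prefix sums: [0, 12, 27, 30, 34, 48, 63, 72, 75, 80]
Sum[4..8] = prefix[9] - prefix[4] = 80 - 34 = 46


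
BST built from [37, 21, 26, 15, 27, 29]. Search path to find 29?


BST root = 37
Search for 29: compare at each node
Path: [37, 21, 26, 27, 29]


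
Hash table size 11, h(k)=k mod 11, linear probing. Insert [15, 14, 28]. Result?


Insertions: 15->slot 4; 14->slot 3; 28->slot 6
Table: [None, None, None, 14, 15, None, 28, None, None, None, None]


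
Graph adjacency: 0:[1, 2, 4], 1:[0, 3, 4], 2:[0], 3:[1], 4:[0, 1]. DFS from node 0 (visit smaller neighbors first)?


DFS stack-based: start with [0]
Visit order: [0, 1, 3, 4, 2]


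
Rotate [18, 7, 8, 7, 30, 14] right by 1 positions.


Right rotate by 1: [14, 18, 7, 8, 7, 30]


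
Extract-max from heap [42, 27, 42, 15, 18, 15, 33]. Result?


Max = 42
Replace root with last, heapify down
Resulting heap: [42, 27, 33, 15, 18, 15]


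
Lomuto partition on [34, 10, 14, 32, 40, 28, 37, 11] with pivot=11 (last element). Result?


Elements <= 11 go left of pivot.
Result: [10, 11, 14, 32, 40, 28, 37, 34], pivot at index 1


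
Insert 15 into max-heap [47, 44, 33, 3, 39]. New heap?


Append 15: [47, 44, 33, 3, 39, 15]
Bubble up: no swaps needed
Result: [47, 44, 33, 3, 39, 15]


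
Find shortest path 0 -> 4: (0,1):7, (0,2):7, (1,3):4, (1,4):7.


Dijkstra from 0:
Distances: {0: 0, 1: 7, 2: 7, 3: 11, 4: 14}
Shortest distance to 4 = 14, path = [0, 1, 4]


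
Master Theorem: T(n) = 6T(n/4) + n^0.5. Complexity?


a=6, b=4, c=0.5. log_4(6)=1.292 > c=0.5. Case 1: O(n^log_b(a)) = O(n^1.292)
Complexity: O(n^1.292)


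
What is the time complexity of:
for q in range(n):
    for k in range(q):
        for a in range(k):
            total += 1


Per nesting level: O(n) * O(n) [triangular over q] * O(n) [triangular over k] = O(n^3)
Complexity: O(n^3)


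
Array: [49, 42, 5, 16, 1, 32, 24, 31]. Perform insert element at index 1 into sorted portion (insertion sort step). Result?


After one pass: [42, 49, 5, 16, 1, 32, 24, 31]


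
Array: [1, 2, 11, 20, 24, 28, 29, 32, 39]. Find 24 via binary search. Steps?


Search for 24:
[0,8] mid=4 arr[4]=24
Total: 1 comparisons


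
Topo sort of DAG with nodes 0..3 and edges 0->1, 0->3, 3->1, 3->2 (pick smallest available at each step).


Kahn's algorithm, process smallest node first
Order: [0, 3, 1, 2]


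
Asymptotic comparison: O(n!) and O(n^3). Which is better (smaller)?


cubic grows slower than factorial
O(n^3) is asymptotically smaller; O(n!) grows faster


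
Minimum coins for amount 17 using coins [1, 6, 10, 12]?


dp[0]=0; dp[i]=1+min(dp[i-c] for c in coins)
...dp[12]=1, dp[13]=2, dp[14]=3, dp[15]=4, dp[16]=2, dp[17]=3
Minimum coins for 17 = 3


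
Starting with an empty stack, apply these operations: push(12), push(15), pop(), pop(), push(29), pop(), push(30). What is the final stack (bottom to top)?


push(12) -> [12]
push(15) -> [12, 15]
pop() returns 15 -> [12]
pop() returns 12 -> []
push(29) -> [29]
pop() returns 29 -> []
push(30) -> [30]
Final stack (bottom to top): [30]


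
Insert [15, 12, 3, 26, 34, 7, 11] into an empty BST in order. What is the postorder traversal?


Root = 15; build tree by BST insertion.
Postorder traversal: [11, 7, 3, 12, 34, 26, 15]


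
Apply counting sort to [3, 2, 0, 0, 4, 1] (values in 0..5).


Count array: [2, 1, 1, 1, 1, 0]
Reconstruct: [0, 0, 1, 2, 3, 4]


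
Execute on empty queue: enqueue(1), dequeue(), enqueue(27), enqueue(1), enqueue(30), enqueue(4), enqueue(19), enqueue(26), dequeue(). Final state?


enqueue(1) -> [1]
dequeue() returns 1 -> []
enqueue(27) -> [27]
enqueue(1) -> [27, 1]
enqueue(30) -> [27, 1, 30]
enqueue(4) -> [27, 1, 30, 4]
enqueue(19) -> [27, 1, 30, 4, 19]
enqueue(26) -> [27, 1, 30, 4, 19, 26]
dequeue() returns 27 -> [1, 30, 4, 19, 26]
Final queue (front to back): [1, 30, 4, 19, 26]


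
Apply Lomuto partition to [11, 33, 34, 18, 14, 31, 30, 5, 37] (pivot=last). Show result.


Elements <= 37 go left of pivot.
Result: [11, 33, 34, 18, 14, 31, 30, 5, 37], pivot at index 8


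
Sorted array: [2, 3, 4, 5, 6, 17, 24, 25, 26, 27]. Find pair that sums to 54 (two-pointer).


Two pointers: lo=0, hi=9
No pair sums to 54


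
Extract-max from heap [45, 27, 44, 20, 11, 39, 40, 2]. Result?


Max = 45
Replace root with last, heapify down
Resulting heap: [44, 27, 40, 20, 11, 39, 2]


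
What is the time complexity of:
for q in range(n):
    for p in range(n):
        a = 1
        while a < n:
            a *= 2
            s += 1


Per nesting level: O(n) * O(n) * O(log n) = O(n^2 log n)
Complexity: O(n^2 log n)


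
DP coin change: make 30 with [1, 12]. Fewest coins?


dp[0]=0; dp[i]=1+min(dp[i-c] for c in coins)
...dp[25]=3, dp[26]=4, dp[27]=5, dp[28]=6, dp[29]=7, dp[30]=8
Minimum coins for 30 = 8


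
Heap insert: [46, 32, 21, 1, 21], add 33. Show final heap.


Append 33: [46, 32, 21, 1, 21, 33]
Bubble up: swap idx 5(33) with idx 2(21)
Result: [46, 32, 33, 1, 21, 21]


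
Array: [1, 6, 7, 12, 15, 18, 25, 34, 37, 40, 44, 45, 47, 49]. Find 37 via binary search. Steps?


Search for 37:
[0,13] mid=6 arr[6]=25
[7,13] mid=10 arr[10]=44
[7,9] mid=8 arr[8]=37
Total: 3 comparisons


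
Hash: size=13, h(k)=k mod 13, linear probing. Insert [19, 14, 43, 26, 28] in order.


Insertions: 19->slot 6; 14->slot 1; 43->slot 4; 26->slot 0; 28->slot 2
Table: [26, 14, 28, None, 43, None, 19, None, None, None, None, None, None]


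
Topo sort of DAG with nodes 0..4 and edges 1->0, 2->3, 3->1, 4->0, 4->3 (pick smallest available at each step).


Kahn's algorithm, process smallest node first
Order: [2, 4, 3, 1, 0]


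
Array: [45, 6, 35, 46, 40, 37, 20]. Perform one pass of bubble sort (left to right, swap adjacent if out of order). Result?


After one pass: [6, 35, 45, 40, 37, 20, 46]


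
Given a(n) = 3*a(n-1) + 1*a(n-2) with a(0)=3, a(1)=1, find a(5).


Build bottom-up:
...a(3)=19, a(4)=63, a(5)=3*63+1*19=208


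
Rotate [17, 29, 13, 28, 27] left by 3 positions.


Left rotate by 3: [28, 27, 17, 29, 13]


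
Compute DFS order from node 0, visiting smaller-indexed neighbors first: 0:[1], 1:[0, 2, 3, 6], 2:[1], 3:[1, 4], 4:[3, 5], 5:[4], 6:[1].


DFS stack-based: start with [0]
Visit order: [0, 1, 2, 3, 4, 5, 6]


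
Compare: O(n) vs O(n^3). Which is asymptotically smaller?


linear grows slower than cubic
O(n) is asymptotically smaller; O(n^3) grows faster


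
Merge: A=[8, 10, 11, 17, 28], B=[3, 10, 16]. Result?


Compare heads, take smaller each step.
Merged: [3, 8, 10, 10, 11, 16, 17, 28]


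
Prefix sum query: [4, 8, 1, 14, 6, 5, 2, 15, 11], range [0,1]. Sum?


Prefix sums: [0, 4, 12, 13, 27, 33, 38, 40, 55, 66]
Sum[0..1] = prefix[2] - prefix[0] = 12 - 0 = 12


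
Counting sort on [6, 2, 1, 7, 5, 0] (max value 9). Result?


Count array: [1, 1, 1, 0, 0, 1, 1, 1, 0, 0]
Reconstruct: [0, 1, 2, 5, 6, 7]


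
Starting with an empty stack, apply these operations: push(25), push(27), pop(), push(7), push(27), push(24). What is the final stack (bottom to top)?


push(25) -> [25]
push(27) -> [25, 27]
pop() returns 27 -> [25]
push(7) -> [25, 7]
push(27) -> [25, 7, 27]
push(24) -> [25, 7, 27, 24]
Final stack (bottom to top): [25, 7, 27, 24]


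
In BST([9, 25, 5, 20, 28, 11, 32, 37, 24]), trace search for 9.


BST root = 9
Search for 9: compare at each node
Path: [9]


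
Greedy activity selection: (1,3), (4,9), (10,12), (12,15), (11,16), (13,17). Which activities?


Greedy: pick earliest-ending, then skip overlaps.
Selected (4 activities): [(1, 3), (4, 9), (10, 12), (12, 15)]


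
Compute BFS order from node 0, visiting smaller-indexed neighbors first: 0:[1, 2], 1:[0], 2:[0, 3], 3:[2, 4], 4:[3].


BFS queue: start with [0]
Visit order: [0, 1, 2, 3, 4]
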